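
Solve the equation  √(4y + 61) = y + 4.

Square both sides: 4y + 61 = (y + 4)².
Expand and rearrange: y² + 4y - 45 = 0.
Solving gives y = 5 or y = -9.
Check each candidate in the original equation:
  y = 5: √(81) = 9, while y + 4 = 9 — valid.
  y = -9: √(25) = 5, while y + 4 = -5 — extraneous.

y = 5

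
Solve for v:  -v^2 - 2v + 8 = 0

Factor: -1(v - 2)(v + 4) = 0.
So v = 2 or v = -4.

v = -4 or v = 2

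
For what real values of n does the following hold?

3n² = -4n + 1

Rearrange to standard form: 3n² + 4n - 1 = 0.
Discriminant: (4)² − 4·3·(-1) = 28.
Quadratic formula: n = (-4 ± √28) / 6.
So n = -2/3 + √(7)/3 ≈ 0.2153 or n = -√(7)/3 - 2/3 ≈ -1.5486.

n = -1.5486 or n = 0.2153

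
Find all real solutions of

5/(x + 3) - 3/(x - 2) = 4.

x = -1.3956 or x = 0.8956

Multiply both sides by (x + 3)(x - 2):
5(x - 2) - 3(x + 3) = 4(x + 3)(x - 2).
Expand and collect terms: 4x^2 + 2x - 5 = 0.
By the quadratic formula, x = (-2 +/- sqrt(84)) / 8, so x ~= 0.8956 or x ~= -1.3956.
Neither value makes a denominator zero (x != -3, x != 2), so both are valid.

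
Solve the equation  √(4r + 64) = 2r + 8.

r = 0

Square both sides: 4r + 64 = (2r + 8)².
Expand and rearrange: 4r² + 28r = 0.
Solving gives r = 0 or r = -7.
Check each candidate in the original equation:
  r = 0: √(64) = 8, while 2r + 8 = 8 — valid.
  r = -7: √(36) = 6, while 2r + 8 = -6 — extraneous.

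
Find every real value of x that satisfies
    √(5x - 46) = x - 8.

Square both sides: 5x - 46 = (x - 8)².
Expand and rearrange: x² - 21x + 110 = 0.
Solving gives x = 11 or x = 10.
Check each candidate in the original equation:
  x = 11: √(9) = 3, while x - 8 = 3 — valid.
  x = 10: √(4) = 2, while x - 8 = 2 — valid.

x = 10 or x = 11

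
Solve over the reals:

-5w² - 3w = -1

Rearrange to standard form: -5w² - 3w + 1 = 0.
Discriminant: (-3)² − 4·(-5)·1 = 29.
Quadratic formula: w = (3 ± √29) / (-10).
So w = -√(29)/10 - 3/10 ≈ -0.8385 or w = -3/10 + √(29)/10 ≈ 0.2385.

w = -0.8385 or w = 0.2385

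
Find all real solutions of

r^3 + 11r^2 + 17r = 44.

r = -8.3218 or r = -4 or r = 1.3218

Rearrange: r^3 + 11r^2 + 17r - 44 = 0.
Possible rational roots are divisors of -44. Testing r = -4 gives 0, so (r + 4) is a factor.
Divide: r^3 + 11r^2 + 17r - 44 = (r + 4)(r^2 + 7r - 11).
Apply the quadratic formula to r^2 + 7r - 11 = 0: r = (-7 +/- sqrt(93))/2, i.e. r ~= 1.3218 or r ~= -8.3218.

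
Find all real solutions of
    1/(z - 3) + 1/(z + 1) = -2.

z = -1.5616 or z = 2.5616

Multiply both sides by (z - 3)(z + 1):
(z + 1) + (z - 3) = -2(z - 3)(z + 1).
Expand and collect terms: -2z^2 + 2z + 8 = 0.
By the quadratic formula, z = (-2 +/- sqrt(68)) / -4, so z ~= -1.5616 or z ~= 2.5616.
Neither value makes a denominator zero (z != 3, z != -1), so both are valid.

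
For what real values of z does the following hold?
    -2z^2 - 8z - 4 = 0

z = -3.4142 or z = -0.5858

Discriminant: (-8)^2 - 4*(-2)*(-4) = 32.
Quadratic formula: z = (8 +/- sqrt(32)) / (-4).
So z = -2 - sqrt(2) ~= -3.4142 or z = -2 + sqrt(2) ~= -0.5858.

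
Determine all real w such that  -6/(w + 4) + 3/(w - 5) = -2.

Multiply both sides by (w + 4)(w - 5):
-6(w - 5) + 3(w + 4) = -2(w + 4)(w - 5).
Expand and collect terms: -2w^2 + 5w - 2 = 0.
Factor or apply the quadratic formula: w = 0.5 or w = 2.
Neither value makes a denominator zero (w != -4, w != 5), so both are valid.

w = 0.5 or w = 2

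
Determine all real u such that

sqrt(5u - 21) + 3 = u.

Isolate the radical: sqrt(5u - 21) = u - 3.
Square both sides: 5u - 21 = (u - 3)^2.
Expand and rearrange: u^2 - 11u + 30 = 0.
Solving gives u = 6 or u = 5.
Check each candidate in the original equation:
  u = 6: sqrt(9) = 3, while u - 3 = 3 — valid.
  u = 5: sqrt(4) = 2, while u - 3 = 2 — valid.

u = 5 or u = 6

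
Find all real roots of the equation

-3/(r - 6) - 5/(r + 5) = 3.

Multiply both sides by (r - 6)(r + 5):
-3(r + 5) - 5(r - 6) = 3(r - 6)(r + 5).
Expand and collect terms: 3r² + 5r - 105 = 0.
By the quadratic formula, r = (-5 ± √1285) / 6, so r ≈ 5.1411 or r ≈ -6.8078.
Neither value makes a denominator zero (r ≠ 6, r ≠ -5), so both are valid.

r = -6.8078 or r = 5.1411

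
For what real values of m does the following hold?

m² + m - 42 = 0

Factor: (m - 6)(m + 7) = 0.
So m = 6 or m = -7.

m = -7 or m = 6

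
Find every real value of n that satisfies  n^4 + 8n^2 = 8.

Let u = n^2. The equation becomes u^2 + 8u - 8 = 0.
By the quadratic formula, u = -4 + 2*sqrt(6) or u = -2*sqrt(6) - 4.
n^2 = -4 + 2*sqrt(6) gives n = +/-sqrt(-4 + 2*sqrt(6)) ~= +/-0.9481.
n^2 = -2*sqrt(6) - 4 < 0 has no real solution.

n = -0.9481 or n = 0.9481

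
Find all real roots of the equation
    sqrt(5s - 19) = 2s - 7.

Square both sides: 5s - 19 = (2s - 7)^2.
Expand and rearrange: 4s^2 - 33s + 68 = 0.
Solving gives s = 4.25 or s = 4.
Check each candidate in the original equation:
  s = 4.25: sqrt(2.25) = 1.5, while 2s - 7 = 1.5 — valid.
  s = 4: sqrt(1) = 1, while 2s - 7 = 1 — valid.

s = 4 or s = 4.25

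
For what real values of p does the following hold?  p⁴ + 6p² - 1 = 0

Let u = p². The equation becomes u² + 6u - 1 = 0.
By the quadratic formula, u = -3 + √(10) or u = -√(10) - 3.
p² = -3 + √(10) gives p = ±√(-3 + √(10)) ≈ ±0.4028.
p² = -√(10) - 3 < 0 has no real solution.

p = -0.4028 or p = 0.4028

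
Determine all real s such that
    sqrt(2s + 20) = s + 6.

s = -2

Square both sides: 2s + 20 = (s + 6)^2.
Expand and rearrange: s^2 + 10s + 16 = 0.
Solving gives s = -2 or s = -8.
Check each candidate in the original equation:
  s = -2: sqrt(16) = 4, while s + 6 = 4 — valid.
  s = -8: sqrt(4) = 2, while s + 6 = -2 — extraneous.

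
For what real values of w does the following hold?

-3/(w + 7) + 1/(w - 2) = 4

Multiply both sides by (w + 7)(w - 2):
-3(w - 2) + (w + 7) = 4(w + 7)(w - 2).
Expand and collect terms: 4w^2 + 22w - 69 = 0.
By the quadratic formula, w = (-22 +/- sqrt(1588)) / 8, so w ~= 2.2312 or w ~= -7.7312.
Neither value makes a denominator zero (w != -7, w != 2), so both are valid.

w = -7.7312 or w = 2.2312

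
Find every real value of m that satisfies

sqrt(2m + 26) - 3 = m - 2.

m = 5

Isolate the radical: sqrt(2m + 26) = m + 1.
Square both sides: 2m + 26 = (m + 1)^2.
Expand and rearrange: m^2 - 25 = 0.
Solving gives m = 5 or m = -5.
Check each candidate in the original equation:
  m = 5: sqrt(36) = 6, while m + 1 = 6 — valid.
  m = -5: sqrt(16) = 4, while m + 1 = -4 — extraneous.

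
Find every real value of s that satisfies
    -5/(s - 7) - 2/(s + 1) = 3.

s = -1.822 or s = 5.4886

Multiply both sides by (s - 7)(s + 1):
-5(s + 1) - 2(s - 7) = 3(s - 7)(s + 1).
Expand and collect terms: 3s^2 - 11s - 30 = 0.
By the quadratic formula, s = (11 +/- sqrt(481)) / 6, so s ~= 5.4886 or s ~= -1.822.
Neither value makes a denominator zero (s != 7, s != -1), so both are valid.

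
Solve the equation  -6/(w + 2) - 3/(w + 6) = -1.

w = -5 or w = 6

Multiply both sides by (w + 2)(w + 6):
-6(w + 6) - 3(w + 2) = -(w + 2)(w + 6).
Expand and collect terms: -w² + w + 30 = 0.
Factor or apply the quadratic formula: w = -5 or w = 6.
Neither value makes a denominator zero (w ≠ -2, w ≠ -6), so both are valid.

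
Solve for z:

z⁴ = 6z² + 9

Let u = z². The equation becomes u² - 6u - 9 = 0.
By the quadratic formula, u = 3 + 3·√(2) or u = 3 - 3·√(2).
z² = 3 + 3·√(2) gives z = ±√(3 + 3·√(2)) ≈ ±2.6912.
z² = 3 - 3·√(2) < 0 has no real solution.

z = -2.6912 or z = 2.6912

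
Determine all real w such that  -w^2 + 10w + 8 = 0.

w = -0.7446 or w = 10.7446

Discriminant: (10)^2 - 4*(-1)*8 = 132.
Quadratic formula: w = (-10 +/- sqrt(132)) / (-2).
So w = 5 - sqrt(33) ~= -0.7446 or w = 5 + sqrt(33) ~= 10.7446.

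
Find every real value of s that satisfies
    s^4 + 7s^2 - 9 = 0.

Let u = s^2. The equation becomes u^2 + 7u - 9 = 0.
By the quadratic formula, u = -7/2 + sqrt(85)/2 or u = -sqrt(85)/2 - 7/2.
s^2 = -7/2 + sqrt(85)/2 gives s = +/-sqrt(-7/2 + sqrt(85)/2) ~= +/-1.0535.
s^2 = -sqrt(85)/2 - 7/2 < 0 has no real solution.

s = -1.0535 or s = 1.0535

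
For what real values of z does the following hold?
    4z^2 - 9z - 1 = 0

Discriminant: (-9)^2 - 4*4*(-1) = 97.
Quadratic formula: z = (9 +/- sqrt(97)) / 8.
So z = 9/8 + sqrt(97)/8 ~= 2.3561 or z = 9/8 - sqrt(97)/8 ~= -0.1061.

z = -0.1061 or z = 2.3561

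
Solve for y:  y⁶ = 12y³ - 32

Let u = y³. The equation becomes u² - 12u + 32 = 0.
Factor: (u - 8)(u - 4) = 0, so u = 8 or u = 4.
y³ = 8 gives y = 2.
y³ = 4 gives y = ∛(4) ≈ 1.5874.

y = 1.5874 or y = 2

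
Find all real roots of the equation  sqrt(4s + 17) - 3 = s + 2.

s = -4 or s = -2

Isolate the radical: sqrt(4s + 17) = s + 5.
Square both sides: 4s + 17 = (s + 5)^2.
Expand and rearrange: s^2 + 6s + 8 = 0.
Solving gives s = -2 or s = -4.
Check each candidate in the original equation:
  s = -2: sqrt(9) = 3, while s + 5 = 3 — valid.
  s = -4: sqrt(1) = 1, while s + 5 = 1 — valid.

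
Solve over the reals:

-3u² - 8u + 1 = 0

Discriminant: (-8)² − 4·(-3)·1 = 76.
Quadratic formula: u = (8 ± √76) / (-6).
So u = -√(19)/3 - 4/3 ≈ -2.7863 or u = -4/3 + √(19)/3 ≈ 0.1196.

u = -2.7863 or u = 0.1196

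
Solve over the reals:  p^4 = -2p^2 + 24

Let u = p^2. The equation becomes u^2 + 2u - 24 = 0.
Factor: (u - 4)(u + 6) = 0, so u = 4 or u = -6.
p^2 = 4 gives p = +/-2.
p^2 = -6 < 0 has no real solution.

p = -2 or p = 2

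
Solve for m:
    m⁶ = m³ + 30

m = -1.71 or m = 1.8171

Let u = m³. The equation becomes u² - u - 30 = 0.
Factor: (u - 6)(u + 5) = 0, so u = 6 or u = -5.
m³ = 6 gives m = ∛(6) ≈ 1.8171.
m³ = -5 gives m = -∛(5) ≈ -1.71.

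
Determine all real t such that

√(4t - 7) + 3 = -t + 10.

t = 4

Isolate the radical: √(4t - 7) = -t + 7.
Square both sides: 4t - 7 = (-t + 7)².
Expand and rearrange: t² - 18t + 56 = 0.
Solving gives t = 14 or t = 4.
Check each candidate in the original equation:
  t = 14: √(49) = 7, while -t + 7 = -7 — extraneous.
  t = 4: √(9) = 3, while -t + 7 = 3 — valid.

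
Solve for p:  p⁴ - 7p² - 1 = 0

p = -2.6721 or p = 2.6721

Let u = p². The equation becomes u² - 7u - 1 = 0.
By the quadratic formula, u = 7/2 + √(53)/2 or u = 7/2 - √(53)/2.
p² = 7/2 + √(53)/2 gives p = ±√(7/2 + √(53)/2) ≈ ±2.6721.
p² = 7/2 - √(53)/2 < 0 has no real solution.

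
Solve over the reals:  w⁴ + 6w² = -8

No real solutions.

Let u = w². The equation becomes u² + 6u + 8 = 0.
Factor: (u + 4)(u + 2) = 0, so u = -4 or u = -2.
w² = -4 < 0 has no real solution.
w² = -2 < 0 has no real solution.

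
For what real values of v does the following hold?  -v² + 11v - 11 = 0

v = 1.1125 or v = 9.8875

Discriminant: (11)² − 4·(-1)·(-11) = 77.
Quadratic formula: v = (-11 ± √77) / (-2).
So v = 11/2 - √(77)/2 ≈ 1.1125 or v = √(77)/2 + 11/2 ≈ 9.8875.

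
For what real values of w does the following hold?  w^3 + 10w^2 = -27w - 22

Rearrange: w^3 + 10w^2 + 27w + 22 = 0.
Possible rational roots are divisors of 22. Testing w = -2 gives 0, so (w + 2) is a factor.
Divide: w^3 + 10w^2 + 27w + 22 = (w + 2)(w^2 + 8w + 11).
Apply the quadratic formula to w^2 + 8w + 11 = 0: w = (-8 +/- sqrt(20))/2, i.e. w ~= -1.7639 or w ~= -6.2361.

w = -6.2361 or w = -2 or w = -1.7639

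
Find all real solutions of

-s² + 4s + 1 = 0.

Discriminant: (4)² − 4·(-1)·1 = 20.
Quadratic formula: s = (-4 ± √20) / (-2).
So s = 2 - √(5) ≈ -0.2361 or s = 2 + √(5) ≈ 4.2361.

s = -0.2361 or s = 4.2361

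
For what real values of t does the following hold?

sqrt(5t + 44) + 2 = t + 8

Isolate the radical: sqrt(5t + 44) = t + 6.
Square both sides: 5t + 44 = (t + 6)^2.
Expand and rearrange: t^2 + 7t - 8 = 0.
Solving gives t = 1 or t = -8.
Check each candidate in the original equation:
  t = 1: sqrt(49) = 7, while t + 6 = 7 — valid.
  t = -8: sqrt(4) = 2, while t + 6 = -2 — extraneous.

t = 1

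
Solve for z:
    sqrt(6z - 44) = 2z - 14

Square both sides: 6z - 44 = (2z - 14)^2.
Expand and rearrange: 4z^2 - 62z + 240 = 0.
Solving gives z = 8 or z = 7.5.
Check each candidate in the original equation:
  z = 8: sqrt(4) = 2, while 2z - 14 = 2 — valid.
  z = 7.5: sqrt(1) = 1, while 2z - 14 = 1 — valid.

z = 7.5 or z = 8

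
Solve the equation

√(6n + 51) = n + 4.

Square both sides: 6n + 51 = (n + 4)².
Expand and rearrange: n² + 2n - 35 = 0.
Solving gives n = 5 or n = -7.
Check each candidate in the original equation:
  n = 5: √(81) = 9, while n + 4 = 9 — valid.
  n = -7: √(9) = 3, while n + 4 = -3 — extraneous.

n = 5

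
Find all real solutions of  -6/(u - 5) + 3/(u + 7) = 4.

Multiply both sides by (u - 5)(u + 7):
-6(u + 7) + 3(u - 5) = 4(u - 5)(u + 7).
Expand and collect terms: 4u² + 11u - 83 = 0.
By the quadratic formula, u = (-11 ± √1449) / 8, so u ≈ 3.3832 or u ≈ -6.1332.
Neither value makes a denominator zero (u ≠ 5, u ≠ -7), so both are valid.

u = -6.1332 or u = 3.3832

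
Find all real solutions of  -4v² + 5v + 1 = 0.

Discriminant: (5)² − 4·(-4)·1 = 41.
Quadratic formula: v = (-5 ± √41) / (-8).
So v = 5/8 - √(41)/8 ≈ -0.1754 or v = 5/8 + √(41)/8 ≈ 1.4254.

v = -0.1754 or v = 1.4254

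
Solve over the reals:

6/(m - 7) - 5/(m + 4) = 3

Multiply both sides by (m - 7)(m + 4):
6(m + 4) - 5(m - 7) = 3(m - 7)(m + 4).
Expand and collect terms: 3m² - 10m - 143 = 0.
By the quadratic formula, m = (10 ± √1816) / 6, so m ≈ 8.7691 or m ≈ -5.4358.
Neither value makes a denominator zero (m ≠ 7, m ≠ -4), so both are valid.

m = -5.4358 or m = 8.7691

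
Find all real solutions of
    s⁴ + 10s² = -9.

Let u = s². The equation becomes u² + 10u + 9 = 0.
Factor: (u + 9)(u + 1) = 0, so u = -9 or u = -1.
s² = -9 < 0 has no real solution.
s² = -1 < 0 has no real solution.

No real solutions.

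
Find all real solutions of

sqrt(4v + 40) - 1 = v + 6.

Isolate the radical: sqrt(4v + 40) = v + 7.
Square both sides: 4v + 40 = (v + 7)^2.
Expand and rearrange: v^2 + 10v + 9 = 0.
Solving gives v = -1 or v = -9.
Check each candidate in the original equation:
  v = -1: sqrt(36) = 6, while v + 7 = 6 — valid.
  v = -9: sqrt(4) = 2, while v + 7 = -2 — extraneous.

v = -1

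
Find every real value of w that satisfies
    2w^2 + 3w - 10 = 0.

Discriminant: (3)^2 - 4*2*(-10) = 89.
Quadratic formula: w = (-3 +/- sqrt(89)) / 4.
So w = -3/4 + sqrt(89)/4 ~= 1.6085 or w = -sqrt(89)/4 - 3/4 ~= -3.1085.

w = -3.1085 or w = 1.6085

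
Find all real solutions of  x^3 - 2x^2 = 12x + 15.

x = 5

Rearrange: x^3 - 2x^2 - 12x - 15 = 0.
Possible rational roots are divisors of -15. Testing x = 5 gives 0, so (x - 5) is a factor.
Divide: x^3 - 2x^2 - 12x - 15 = (x - 5)(x^2 + 3x + 3).
The quadratic x^2 + 3x + 3 has discriminant -3 < 0, so no further real roots.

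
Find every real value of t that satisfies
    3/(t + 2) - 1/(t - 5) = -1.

Multiply both sides by (t + 2)(t - 5):
3(t - 5) - (t + 2) = -(t + 2)(t - 5).
Expand and collect terms: -t² + t + 27 = 0.
By the quadratic formula, t = (-1 ± √109) / -2, so t ≈ -4.7202 or t ≈ 5.7202.
Neither value makes a denominator zero (t ≠ -2, t ≠ 5), so both are valid.

t = -4.7202 or t = 5.7202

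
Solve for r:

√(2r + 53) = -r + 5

Square both sides: 2r + 53 = (-r + 5)².
Expand and rearrange: r² - 12r - 28 = 0.
Solving gives r = 14 or r = -2.
Check each candidate in the original equation:
  r = 14: √(81) = 9, while -r + 5 = -9 — extraneous.
  r = -2: √(49) = 7, while -r + 5 = 7 — valid.

r = -2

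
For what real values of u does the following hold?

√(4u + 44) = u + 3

u = 5

Square both sides: 4u + 44 = (u + 3)².
Expand and rearrange: u² + 2u - 35 = 0.
Solving gives u = 5 or u = -7.
Check each candidate in the original equation:
  u = 5: √(64) = 8, while u + 3 = 8 — valid.
  u = -7: √(16) = 4, while u + 3 = -4 — extraneous.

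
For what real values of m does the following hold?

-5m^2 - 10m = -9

m = -2.6733 or m = 0.6733

Rearrange to standard form: -5m^2 - 10m + 9 = 0.
Discriminant: (-10)^2 - 4*(-5)*9 = 280.
Quadratic formula: m = (10 +/- sqrt(280)) / (-10).
So m = -sqrt(70)/5 - 1 ~= -2.6733 or m = -1 + sqrt(70)/5 ~= 0.6733.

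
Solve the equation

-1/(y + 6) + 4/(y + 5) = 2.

Multiply both sides by (y + 6)(y + 5):
-(y + 5) + 4(y + 6) = 2(y + 6)(y + 5).
Expand and collect terms: 2y^2 + 19y + 41 = 0.
By the quadratic formula, y = (-19 +/- sqrt(33)) / 4, so y ~= -3.3139 or y ~= -6.1861.
Neither value makes a denominator zero (y != -6, y != -5), so both are valid.

y = -6.1861 or y = -3.3139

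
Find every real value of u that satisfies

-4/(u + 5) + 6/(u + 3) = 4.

Multiply both sides by (u + 5)(u + 3):
-4(u + 3) + 6(u + 5) = 4(u + 5)(u + 3).
Expand and collect terms: 4u^2 + 30u + 42 = 0.
By the quadratic formula, u = (-30 +/- sqrt(228)) / 8, so u ~= -1.8625 or u ~= -5.6375.
Neither value makes a denominator zero (u != -5, u != -3), so both are valid.

u = -5.6375 or u = -1.8625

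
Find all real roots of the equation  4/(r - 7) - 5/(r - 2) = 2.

r = 0.0592 or r = 8.4408

Multiply both sides by (r - 7)(r - 2):
4(r - 2) - 5(r - 7) = 2(r - 7)(r - 2).
Expand and collect terms: 2r² - 17r + 1 = 0.
By the quadratic formula, r = (17 ± √281) / 4, so r ≈ 8.4408 or r ≈ 0.0592.
Neither value makes a denominator zero (r ≠ 7, r ≠ 2), so both are valid.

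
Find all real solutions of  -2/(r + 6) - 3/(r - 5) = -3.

r = -5.3919 or r = 6.0585

Multiply both sides by (r + 6)(r - 5):
-2(r - 5) - 3(r + 6) = -3(r + 6)(r - 5).
Expand and collect terms: -3r² + 2r + 98 = 0.
By the quadratic formula, r = (-2 ± √1180) / -6, so r ≈ -5.3919 or r ≈ 6.0585.
Neither value makes a denominator zero (r ≠ -6, r ≠ 5), so both are valid.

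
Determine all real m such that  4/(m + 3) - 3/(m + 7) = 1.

Multiply both sides by (m + 3)(m + 7):
4(m + 7) - 3(m + 3) = (m + 3)(m + 7).
Expand and collect terms: m^2 + 9m + 2 = 0.
By the quadratic formula, m = (-9 +/- sqrt(73)) / 2, so m ~= -0.228 or m ~= -8.772.
Neither value makes a denominator zero (m != -3, m != -7), so both are valid.

m = -8.772 or m = -0.228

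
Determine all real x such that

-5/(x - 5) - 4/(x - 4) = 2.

x = 0 or x = 4.5

Multiply both sides by (x - 5)(x - 4):
-5(x - 4) - 4(x - 5) = 2(x - 5)(x - 4).
Expand and collect terms: 2x² - 9x = 0.
Factor or apply the quadratic formula: x = 4.5 or x = 0.
Neither value makes a denominator zero (x ≠ 5, x ≠ 4), so both are valid.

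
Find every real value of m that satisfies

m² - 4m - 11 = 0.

m = -1.873 or m = 5.873

Discriminant: (-4)² − 4·1·(-11) = 60.
Quadratic formula: m = (4 ± √60) / 2.
So m = 2 + √(15) ≈ 5.873 or m = 2 - √(15) ≈ -1.873.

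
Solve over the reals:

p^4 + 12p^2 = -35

Let u = p^2. The equation becomes u^2 + 12u + 35 = 0.
Factor: (u + 7)(u + 5) = 0, so u = -7 or u = -5.
p^2 = -7 < 0 has no real solution.
p^2 = -5 < 0 has no real solution.

No real solutions.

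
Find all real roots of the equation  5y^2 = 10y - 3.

Rearrange to standard form: 5y^2 - 10y + 3 = 0.
Discriminant: (-10)^2 - 4*5*3 = 40.
Quadratic formula: y = (10 +/- sqrt(40)) / 10.
So y = sqrt(10)/5 + 1 ~= 1.6325 or y = 1 - sqrt(10)/5 ~= 0.3675.

y = 0.3675 or y = 1.6325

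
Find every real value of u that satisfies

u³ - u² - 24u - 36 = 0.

u = -3 or u = -2 or u = 6

Possible rational roots are divisors of -36. Testing u = -3 gives 0, so (u + 3) is a factor.
Divide: u³ - u² - 24u - 36 = (u + 3)(u² - 4u - 12).
Factor the quadratic: u = 6 or u = -2.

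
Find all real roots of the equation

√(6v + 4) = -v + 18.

Square both sides: 6v + 4 = (-v + 18)².
Expand and rearrange: v² - 42v + 320 = 0.
Solving gives v = 32 or v = 10.
Check each candidate in the original equation:
  v = 32: √(196) = 14, while -v + 18 = -14 — extraneous.
  v = 10: √(64) = 8, while -v + 18 = 8 — valid.

v = 10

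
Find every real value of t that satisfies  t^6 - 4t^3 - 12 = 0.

Let u = t^3. The equation becomes u^2 - 4u - 12 = 0.
Factor: (u + 2)(u - 6) = 0, so u = -2 or u = 6.
t^3 = -2 gives t = -(2)^(1/3) ~= -1.2599.
t^3 = 6 gives t = (6)^(1/3) ~= 1.8171.

t = -1.2599 or t = 1.8171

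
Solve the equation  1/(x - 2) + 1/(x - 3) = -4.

x = 1.691 or x = 2.809

Multiply both sides by (x - 2)(x - 3):
(x - 3) + (x - 2) = -4(x - 2)(x - 3).
Expand and collect terms: -4x² + 18x - 19 = 0.
By the quadratic formula, x = (-18 ± √20) / -8, so x ≈ 1.691 or x ≈ 2.809.
Neither value makes a denominator zero (x ≠ 2, x ≠ 3), so both are valid.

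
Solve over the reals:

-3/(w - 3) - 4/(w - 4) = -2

w = 3.3625 or w = 7.1375

Multiply both sides by (w - 3)(w - 4):
-3(w - 4) - 4(w - 3) = -2(w - 3)(w - 4).
Expand and collect terms: -2w² + 21w - 48 = 0.
By the quadratic formula, w = (-21 ± √57) / -4, so w ≈ 3.3625 or w ≈ 7.1375.
Neither value makes a denominator zero (w ≠ 3, w ≠ 4), so both are valid.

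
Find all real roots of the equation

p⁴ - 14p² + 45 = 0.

Let u = p². The equation becomes u² - 14u + 45 = 0.
Factor: (u - 5)(u - 9) = 0, so u = 5 or u = 9.
p² = 5 gives p = ±√(5) ≈ ±2.2361.
p² = 9 gives p = ±3.

p = -3 or p = -2.2361 or p = 2.2361 or p = 3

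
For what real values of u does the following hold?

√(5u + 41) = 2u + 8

Square both sides: 5u + 41 = (2u + 8)².
Expand and rearrange: 4u² + 27u + 23 = 0.
Solving gives u = -1 or u = -5.75.
Check each candidate in the original equation:
  u = -1: √(36) = 6, while 2u + 8 = 6 — valid.
  u = -5.75: √(12.25) = 3.5, while 2u + 8 = -3.5 — extraneous.

u = -1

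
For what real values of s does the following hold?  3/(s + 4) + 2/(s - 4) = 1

Multiply both sides by (s + 4)(s - 4):
3(s - 4) + 2(s + 4) = (s + 4)(s - 4).
Expand and collect terms: s² - 5s - 12 = 0.
By the quadratic formula, s = (5 ± √73) / 2, so s ≈ 6.772 or s ≈ -1.772.
Neither value makes a denominator zero (s ≠ -4, s ≠ 4), so both are valid.

s = -1.772 or s = 6.772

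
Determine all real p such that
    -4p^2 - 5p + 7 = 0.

Discriminant: (-5)^2 - 4*(-4)*7 = 137.
Quadratic formula: p = (5 +/- sqrt(137)) / (-8).
So p = -sqrt(137)/8 - 5/8 ~= -2.0881 or p = -5/8 + sqrt(137)/8 ~= 0.8381.

p = -2.0881 or p = 0.8381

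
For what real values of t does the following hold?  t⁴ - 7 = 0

Let u = t². The equation becomes u² - 7 = 0.
By the quadratic formula, u = √(7) or u = -√(7).
t² = √(7) gives t = ±7^(1/4) ≈ ±1.6266.
t² = -√(7) < 0 has no real solution.

t = -1.6266 or t = 1.6266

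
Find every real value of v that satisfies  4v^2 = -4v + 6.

v = -1.8229 or v = 0.8229

Rearrange to standard form: 4v^2 + 4v - 6 = 0.
Discriminant: (4)^2 - 4*4*(-6) = 112.
Quadratic formula: v = (-4 +/- sqrt(112)) / 8.
So v = -1/2 + sqrt(7)/2 ~= 0.8229 or v = -sqrt(7)/2 - 1/2 ~= -1.8229.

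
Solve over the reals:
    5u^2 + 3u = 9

u = -1.6748 or u = 1.0748

Rearrange to standard form: 5u^2 + 3u - 9 = 0.
Discriminant: (3)^2 - 4*5*(-9) = 189.
Quadratic formula: u = (-3 +/- sqrt(189)) / 10.
So u = -3/10 + 3*sqrt(21)/10 ~= 1.0748 or u = -3*sqrt(21)/10 - 3/10 ~= -1.6748.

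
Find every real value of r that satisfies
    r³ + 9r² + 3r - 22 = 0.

Possible rational roots are divisors of -22. Testing r = -2 gives 0, so (r + 2) is a factor.
Divide: r³ + 9r² + 3r - 22 = (r + 2)(r² + 7r - 11).
Apply the quadratic formula to r² + 7r - 11 = 0: r = (-7 ± √93)/2, i.e. r ≈ 1.3218 or r ≈ -8.3218.

r = -8.3218 or r = -2 or r = 1.3218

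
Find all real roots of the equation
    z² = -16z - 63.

z = -9 or z = -7

Bring every term to one side: z² + 16z + 63 = 0.
Factor: (z + 7)(z + 9) = 0.
So z = -7 or z = -9.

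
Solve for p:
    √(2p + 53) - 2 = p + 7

Isolate the radical: √(2p + 53) = p + 9.
Square both sides: 2p + 53 = (p + 9)².
Expand and rearrange: p² + 16p + 28 = 0.
Solving gives p = -2 or p = -14.
Check each candidate in the original equation:
  p = -2: √(49) = 7, while p + 9 = 7 — valid.
  p = -14: √(25) = 5, while p + 9 = -5 — extraneous.

p = -2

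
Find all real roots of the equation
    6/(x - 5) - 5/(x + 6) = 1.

x = -9.5394 or x = 9.5394

Multiply both sides by (x - 5)(x + 6):
6(x + 6) - 5(x - 5) = (x - 5)(x + 6).
Expand and collect terms: x^2 - 91 = 0.
By the quadratic formula, x = (0 +/- sqrt(364)) / 2, so x ~= 9.5394 or x ~= -9.5394.
Neither value makes a denominator zero (x != 5, x != -6), so both are valid.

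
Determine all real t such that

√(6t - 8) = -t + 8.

Square both sides: 6t - 8 = (-t + 8)².
Expand and rearrange: t² - 22t + 72 = 0.
Solving gives t = 18 or t = 4.
Check each candidate in the original equation:
  t = 18: √(100) = 10, while -t + 8 = -10 — extraneous.
  t = 4: √(16) = 4, while -t + 8 = 4 — valid.

t = 4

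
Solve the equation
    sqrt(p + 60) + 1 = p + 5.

p = 4

Isolate the radical: sqrt(p + 60) = p + 4.
Square both sides: p + 60 = (p + 4)^2.
Expand and rearrange: p^2 + 7p - 44 = 0.
Solving gives p = 4 or p = -11.
Check each candidate in the original equation:
  p = 4: sqrt(64) = 8, while p + 4 = 8 — valid.
  p = -11: sqrt(49) = 7, while p + 4 = -7 — extraneous.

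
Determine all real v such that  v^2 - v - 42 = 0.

Factor: (v + 6)(v - 7) = 0.
So v = -6 or v = 7.

v = -6 or v = 7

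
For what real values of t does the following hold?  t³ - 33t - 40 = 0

Possible rational roots are divisors of -40. Testing t = -5 gives 0, so (t + 5) is a factor.
Divide: t³ - 33t - 40 = (t + 5)(t² - 5t - 8).
Apply the quadratic formula to t² - 5t - 8 = 0: t = (5 ± √57)/2, i.e. t ≈ 6.2749 or t ≈ -1.2749.

t = -5 or t = -1.2749 or t = 6.2749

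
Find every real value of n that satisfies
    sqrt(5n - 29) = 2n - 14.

n = 9

Square both sides: 5n - 29 = (2n - 14)^2.
Expand and rearrange: 4n^2 - 61n + 225 = 0.
Solving gives n = 9 or n = 6.25.
Check each candidate in the original equation:
  n = 9: sqrt(16) = 4, while 2n - 14 = 4 — valid.
  n = 6.25: sqrt(2.25) = 1.5, while 2n - 14 = -1.5 — extraneous.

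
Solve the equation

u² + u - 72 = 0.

Factor: (u - 8)(u + 9) = 0.
So u = 8 or u = -9.

u = -9 or u = 8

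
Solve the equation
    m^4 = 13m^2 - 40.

m = -2.8284 or m = -2.2361 or m = 2.2361 or m = 2.8284

Let u = m^2. The equation becomes u^2 - 13u + 40 = 0.
Factor: (u - 5)(u - 8) = 0, so u = 5 or u = 8.
m^2 = 5 gives m = +/-sqrt(5) ~= +/-2.2361.
m^2 = 8 gives m = +/-2*sqrt(2) ~= +/-2.8284.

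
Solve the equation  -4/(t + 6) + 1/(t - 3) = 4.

t = -6.9756 or t = 3.2256

Multiply both sides by (t + 6)(t - 3):
-4(t - 3) + (t + 6) = 4(t + 6)(t - 3).
Expand and collect terms: 4t^2 + 15t - 90 = 0.
By the quadratic formula, t = (-15 +/- sqrt(1665)) / 8, so t ~= 3.2256 or t ~= -6.9756.
Neither value makes a denominator zero (t != -6, t != 3), so both are valid.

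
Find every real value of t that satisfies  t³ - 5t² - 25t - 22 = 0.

t = -2 or t = -1.3218 or t = 8.3218

Possible rational roots are divisors of -22. Testing t = -2 gives 0, so (t + 2) is a factor.
Divide: t³ - 5t² - 25t - 22 = (t + 2)(t² - 7t - 11).
Apply the quadratic formula to t² - 7t - 11 = 0: t = (7 ± √93)/2, i.e. t ≈ 8.3218 or t ≈ -1.3218.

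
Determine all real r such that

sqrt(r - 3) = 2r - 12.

r = 7

Square both sides: r - 3 = (2r - 12)^2.
Expand and rearrange: 4r^2 - 49r + 147 = 0.
Solving gives r = 7 or r = 5.25.
Check each candidate in the original equation:
  r = 7: sqrt(4) = 2, while 2r - 12 = 2 — valid.
  r = 5.25: sqrt(2.25) = 1.5, while 2r - 12 = -1.5 — extraneous.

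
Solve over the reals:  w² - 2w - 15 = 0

w = -3 or w = 5

Factor: (w - 5)(w + 3) = 0.
So w = 5 or w = -3.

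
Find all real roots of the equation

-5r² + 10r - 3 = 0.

r = 0.3675 or r = 1.6325

Discriminant: (10)² − 4·(-5)·(-3) = 40.
Quadratic formula: r = (-10 ± √40) / (-10).
So r = 1 - √(10)/5 ≈ 0.3675 or r = √(10)/5 + 1 ≈ 1.6325.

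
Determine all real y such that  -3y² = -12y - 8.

y = -0.582 or y = 4.582

Rearrange to standard form: -3y² + 12y + 8 = 0.
Discriminant: (12)² − 4·(-3)·8 = 240.
Quadratic formula: y = (-12 ± √240) / (-6).
So y = 2 - 2·√(15)/3 ≈ -0.582 or y = 2 + 2·√(15)/3 ≈ 4.582.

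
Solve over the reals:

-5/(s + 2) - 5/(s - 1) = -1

Multiply both sides by (s + 2)(s - 1):
-5(s - 1) - 5(s + 2) = -(s + 2)(s - 1).
Expand and collect terms: -s² + 9s + 7 = 0.
By the quadratic formula, s = (-9 ± √109) / -2, so s ≈ -0.7202 or s ≈ 9.7202.
Neither value makes a denominator zero (s ≠ -2, s ≠ 1), so both are valid.

s = -0.7202 or s = 9.7202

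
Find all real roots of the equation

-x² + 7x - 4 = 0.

x = 0.6277 or x = 6.3723

Discriminant: (7)² − 4·(-1)·(-4) = 33.
Quadratic formula: x = (-7 ± √33) / (-2).
So x = 7/2 - √(33)/2 ≈ 0.6277 or x = √(33)/2 + 7/2 ≈ 6.3723.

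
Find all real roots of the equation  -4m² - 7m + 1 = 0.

m = -1.8828 or m = 0.1328

Discriminant: (-7)² − 4·(-4)·1 = 65.
Quadratic formula: m = (7 ± √65) / (-8).
So m = -√(65)/8 - 7/8 ≈ -1.8828 or m = -7/8 + √(65)/8 ≈ 0.1328.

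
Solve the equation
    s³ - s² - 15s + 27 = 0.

Possible rational roots are divisors of 27. Testing s = 3 gives 0, so (s - 3) is a factor.
Divide: s³ - s² - 15s + 27 = (s - 3)(s² + 2s - 9).
Apply the quadratic formula to s² + 2s - 9 = 0: s = (-2 ± √40)/2, i.e. s ≈ 2.1623 or s ≈ -4.1623.

s = -4.1623 or s = 2.1623 or s = 3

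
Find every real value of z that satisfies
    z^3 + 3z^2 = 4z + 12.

Rearrange: z^3 + 3z^2 - 4z - 12 = 0.
Possible rational roots are divisors of -12. Testing z = -3 gives 0, so (z + 3) is a factor.
Divide: z^3 + 3z^2 - 4z - 12 = (z + 3)(z^2 - 4).
Factor the quadratic: z = 2 or z = -2.

z = -3 or z = -2 or z = 2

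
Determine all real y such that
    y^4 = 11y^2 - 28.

y = -2.6458 or y = -2 or y = 2 or y = 2.6458

Let u = y^2. The equation becomes u^2 - 11u + 28 = 0.
Factor: (u - 7)(u - 4) = 0, so u = 7 or u = 4.
y^2 = 7 gives y = +/-sqrt(7) ~= +/-2.6458.
y^2 = 4 gives y = +/-2.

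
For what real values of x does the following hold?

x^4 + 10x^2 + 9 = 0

Let u = x^2. The equation becomes u^2 + 10u + 9 = 0.
Factor: (u + 9)(u + 1) = 0, so u = -9 or u = -1.
x^2 = -9 < 0 has no real solution.
x^2 = -1 < 0 has no real solution.

No real solutions.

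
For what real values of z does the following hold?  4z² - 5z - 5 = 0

z = -0.6559 or z = 1.9059

Discriminant: (-5)² − 4·4·(-5) = 105.
Quadratic formula: z = (5 ± √105) / 8.
So z = 5/8 + √(105)/8 ≈ 1.9059 or z = 5/8 - √(105)/8 ≈ -0.6559.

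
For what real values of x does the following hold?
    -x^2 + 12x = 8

Rearrange to standard form: -x^2 + 12x - 8 = 0.
Discriminant: (12)^2 - 4*(-1)*(-8) = 112.
Quadratic formula: x = (-12 +/- sqrt(112)) / (-2).
So x = 6 - 2*sqrt(7) ~= 0.7085 or x = 2*sqrt(7) + 6 ~= 11.2915.

x = 0.7085 or x = 11.2915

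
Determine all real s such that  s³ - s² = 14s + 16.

Rearrange: s³ - s² - 14s - 16 = 0.
Possible rational roots are divisors of -16. Testing s = -2 gives 0, so (s + 2) is a factor.
Divide: s³ - s² - 14s - 16 = (s + 2)(s² - 3s - 8).
Apply the quadratic formula to s² - 3s - 8 = 0: s = (3 ± √41)/2, i.e. s ≈ 4.7016 or s ≈ -1.7016.

s = -2 or s = -1.7016 or s = 4.7016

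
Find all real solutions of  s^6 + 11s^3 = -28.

Let u = s^3. The equation becomes u^2 + 11u + 28 = 0.
Factor: (u + 4)(u + 7) = 0, so u = -4 or u = -7.
s^3 = -4 gives s = -(4)^(1/3) ~= -1.5874.
s^3 = -7 gives s = -(7)^(1/3) ~= -1.9129.

s = -1.9129 or s = -1.5874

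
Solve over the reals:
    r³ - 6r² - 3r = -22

r = -1.873 or r = 2 or r = 5.873

Rearrange: r³ - 6r² - 3r + 22 = 0.
Possible rational roots are divisors of 22. Testing r = 2 gives 0, so (r - 2) is a factor.
Divide: r³ - 6r² - 3r + 22 = (r - 2)(r² - 4r - 11).
Apply the quadratic formula to r² - 4r - 11 = 0: r = (4 ± √60)/2, i.e. r ≈ 5.873 or r ≈ -1.873.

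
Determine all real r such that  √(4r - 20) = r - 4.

r = 6

Square both sides: 4r - 20 = (r - 4)².
Expand and rearrange: r² - 12r + 36 = 0.
This gives the repeated root r = 6.
Check in the original equation:
  r = 6: √(4) = 2, while r - 4 = 2 — valid.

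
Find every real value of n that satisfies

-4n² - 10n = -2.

n = -2.6861 or n = 0.1861

Rearrange to standard form: -4n² - 10n + 2 = 0.
Discriminant: (-10)² − 4·(-4)·2 = 132.
Quadratic formula: n = (10 ± √132) / (-8).
So n = -√(33)/4 - 5/4 ≈ -2.6861 or n = -5/4 + √(33)/4 ≈ 0.1861.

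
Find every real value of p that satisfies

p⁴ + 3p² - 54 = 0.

p = -2.4495 or p = 2.4495

Let u = p². The equation becomes u² + 3u - 54 = 0.
Factor: (u + 9)(u - 6) = 0, so u = -9 or u = 6.
p² = -9 < 0 has no real solution.
p² = 6 gives p = ±√(6) ≈ ±2.4495.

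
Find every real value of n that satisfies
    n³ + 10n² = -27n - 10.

Rearrange: n³ + 10n² + 27n + 10 = 0.
Possible rational roots are divisors of 10. Testing n = -5 gives 0, so (n + 5) is a factor.
Divide: n³ + 10n² + 27n + 10 = (n + 5)(n² + 5n + 2).
Apply the quadratic formula to n² + 5n + 2 = 0: n = (-5 ± √17)/2, i.e. n ≈ -0.4384 or n ≈ -4.5616.

n = -5 or n = -4.5616 or n = -0.4384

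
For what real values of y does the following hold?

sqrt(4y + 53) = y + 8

y = -1

Square both sides: 4y + 53 = (y + 8)^2.
Expand and rearrange: y^2 + 12y + 11 = 0.
Solving gives y = -1 or y = -11.
Check each candidate in the original equation:
  y = -1: sqrt(49) = 7, while y + 8 = 7 — valid.
  y = -11: sqrt(9) = 3, while y + 8 = -3 — extraneous.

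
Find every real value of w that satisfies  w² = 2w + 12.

Rearrange to standard form: w² - 2w - 12 = 0.
Discriminant: (-2)² − 4·1·(-12) = 52.
Quadratic formula: w = (2 ± √52) / 2.
So w = 1 + √(13) ≈ 4.6056 or w = 1 - √(13) ≈ -2.6056.

w = -2.6056 or w = 4.6056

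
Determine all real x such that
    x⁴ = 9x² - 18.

Let u = x². The equation becomes u² - 9u + 18 = 0.
Factor: (u - 6)(u - 3) = 0, so u = 6 or u = 3.
x² = 6 gives x = ±√(6) ≈ ±2.4495.
x² = 3 gives x = ±√(3) ≈ ±1.7321.

x = -2.4495 or x = -1.7321 or x = 1.7321 or x = 2.4495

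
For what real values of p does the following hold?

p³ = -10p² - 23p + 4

p = -6.1623 or p = -4 or p = 0.1623

Rearrange: p³ + 10p² + 23p - 4 = 0.
Possible rational roots are divisors of -4. Testing p = -4 gives 0, so (p + 4) is a factor.
Divide: p³ + 10p² + 23p - 4 = (p + 4)(p² + 6p - 1).
Apply the quadratic formula to p² + 6p - 1 = 0: p = (-6 ± √40)/2, i.e. p ≈ 0.1623 or p ≈ -6.1623.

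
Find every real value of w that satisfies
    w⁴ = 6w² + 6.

w = -2.6216 or w = 2.6216

Let u = w². The equation becomes u² - 6u - 6 = 0.
By the quadratic formula, u = 3 + √(15) or u = 3 - √(15).
w² = 3 + √(15) gives w = ±√(3 + √(15)) ≈ ±2.6216.
w² = 3 - √(15) < 0 has no real solution.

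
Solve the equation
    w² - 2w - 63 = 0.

Factor: (w - 9)(w + 7) = 0.
So w = 9 or w = -7.

w = -7 or w = 9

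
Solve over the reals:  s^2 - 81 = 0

s = -9 or s = 9

Factor: (s - 9)(s + 9) = 0.
So s = 9 or s = -9.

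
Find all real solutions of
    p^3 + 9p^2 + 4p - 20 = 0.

p = -8.217 or p = -2 or p = 1.217

Possible rational roots are divisors of -20. Testing p = -2 gives 0, so (p + 2) is a factor.
Divide: p^3 + 9p^2 + 4p - 20 = (p + 2)(p^2 + 7p - 10).
Apply the quadratic formula to p^2 + 7p - 10 = 0: p = (-7 +/- sqrt(89))/2, i.e. p ~= 1.217 or p ~= -8.217.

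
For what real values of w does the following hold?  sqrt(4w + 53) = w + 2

w = 7

Square both sides: 4w + 53 = (w + 2)^2.
Expand and rearrange: w^2 - 49 = 0.
Solving gives w = 7 or w = -7.
Check each candidate in the original equation:
  w = 7: sqrt(81) = 9, while w + 2 = 9 — valid.
  w = -7: sqrt(25) = 5, while w + 2 = -5 — extraneous.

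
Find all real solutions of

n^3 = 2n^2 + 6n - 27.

Rearrange: n^3 - 2n^2 - 6n + 27 = 0.
Possible rational roots are divisors of 27. Testing n = -3 gives 0, so (n + 3) is a factor.
Divide: n^3 - 2n^2 - 6n + 27 = (n + 3)(n^2 - 5n + 9).
The quadratic n^2 - 5n + 9 has discriminant -11 < 0, so no further real roots.

n = -3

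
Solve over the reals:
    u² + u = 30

Bring every term to one side: u² + u - 30 = 0.
Factor: (u + 6)(u - 5) = 0.
So u = -6 or u = 5.

u = -6 or u = 5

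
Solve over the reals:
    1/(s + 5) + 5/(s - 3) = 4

Multiply both sides by (s + 5)(s - 3):
(s - 3) + 5(s + 5) = 4(s + 5)(s - 3).
Expand and collect terms: 4s² + 2s - 82 = 0.
By the quadratic formula, s = (-2 ± √1316) / 8, so s ≈ 4.2846 or s ≈ -4.7846.
Neither value makes a denominator zero (s ≠ -5, s ≠ 3), so both are valid.

s = -4.7846 or s = 4.2846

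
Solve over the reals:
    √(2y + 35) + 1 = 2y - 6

Isolate the radical: √(2y + 35) = 2y - 7.
Square both sides: 2y + 35 = (2y - 7)².
Expand and rearrange: 4y² - 30y + 14 = 0.
Solving gives y = 7 or y = 0.5.
Check each candidate in the original equation:
  y = 7: √(49) = 7, while 2y - 7 = 7 — valid.
  y = 0.5: √(36) = 6, while 2y - 7 = -6 — extraneous.

y = 7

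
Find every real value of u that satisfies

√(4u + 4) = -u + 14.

u = 8

Square both sides: 4u + 4 = (-u + 14)².
Expand and rearrange: u² - 32u + 192 = 0.
Solving gives u = 24 or u = 8.
Check each candidate in the original equation:
  u = 24: √(100) = 10, while -u + 14 = -10 — extraneous.
  u = 8: √(36) = 6, while -u + 14 = 6 — valid.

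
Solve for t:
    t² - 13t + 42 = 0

t = 6 or t = 7

Factor: (t - 7)(t - 6) = 0.
So t = 7 or t = 6.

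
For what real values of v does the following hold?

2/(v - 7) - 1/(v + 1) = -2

v = -0.4221 or v = 5.9221

Multiply both sides by (v - 7)(v + 1):
2(v + 1) - (v - 7) = -2(v - 7)(v + 1).
Expand and collect terms: -2v² + 11v + 5 = 0.
By the quadratic formula, v = (-11 ± √161) / -4, so v ≈ -0.4221 or v ≈ 5.9221.
Neither value makes a denominator zero (v ≠ 7, v ≠ -1), so both are valid.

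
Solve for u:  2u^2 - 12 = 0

Discriminant: (0)^2 - 4*2*(-12) = 96.
Quadratic formula: u = (0 +/- sqrt(96)) / 4.
So u = sqrt(6) ~= 2.4495 or u = -sqrt(6) ~= -2.4495.

u = -2.4495 or u = 2.4495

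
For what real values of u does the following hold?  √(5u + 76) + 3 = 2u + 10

u = 1

Isolate the radical: √(5u + 76) = 2u + 7.
Square both sides: 5u + 76 = (2u + 7)².
Expand and rearrange: 4u² + 23u - 27 = 0.
Solving gives u = 1 or u = -6.75.
Check each candidate in the original equation:
  u = 1: √(81) = 9, while 2u + 7 = 9 — valid.
  u = -6.75: √(42.25) = 6.5, while 2u + 7 = -6.5 — extraneous.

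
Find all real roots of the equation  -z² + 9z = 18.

Bring every term to one side: -z² + 9z - 18 = 0.
Factor: -1(z - 3)(z - 6) = 0.
So z = 3 or z = 6.

z = 3 or z = 6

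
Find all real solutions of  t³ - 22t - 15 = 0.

Possible rational roots are divisors of -15. Testing t = 5 gives 0, so (t - 5) is a factor.
Divide: t³ - 22t - 15 = (t - 5)(t² + 5t + 3).
Apply the quadratic formula to t² + 5t + 3 = 0: t = (-5 ± √13)/2, i.e. t ≈ -0.6972 or t ≈ -4.3028.

t = -4.3028 or t = -0.6972 or t = 5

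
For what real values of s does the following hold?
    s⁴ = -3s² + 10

Let u = s². The equation becomes u² + 3u - 10 = 0.
Factor: (u - 2)(u + 5) = 0, so u = 2 or u = -5.
s² = 2 gives s = ±√(2) ≈ ±1.4142.
s² = -5 < 0 has no real solution.

s = -1.4142 or s = 1.4142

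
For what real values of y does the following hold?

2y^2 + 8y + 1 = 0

y = -3.8708 or y = -0.1292

Discriminant: (8)^2 - 4*2*1 = 56.
Quadratic formula: y = (-8 +/- sqrt(56)) / 4.
So y = -2 + sqrt(14)/2 ~= -0.1292 or y = -2 - sqrt(14)/2 ~= -3.8708.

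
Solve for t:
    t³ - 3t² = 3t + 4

Rearrange: t³ - 3t² - 3t - 4 = 0.
Possible rational roots are divisors of -4. Testing t = 4 gives 0, so (t - 4) is a factor.
Divide: t³ - 3t² - 3t - 4 = (t - 4)(t² + t + 1).
The quadratic t² + t + 1 has discriminant -3 < 0, so no further real roots.

t = 4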